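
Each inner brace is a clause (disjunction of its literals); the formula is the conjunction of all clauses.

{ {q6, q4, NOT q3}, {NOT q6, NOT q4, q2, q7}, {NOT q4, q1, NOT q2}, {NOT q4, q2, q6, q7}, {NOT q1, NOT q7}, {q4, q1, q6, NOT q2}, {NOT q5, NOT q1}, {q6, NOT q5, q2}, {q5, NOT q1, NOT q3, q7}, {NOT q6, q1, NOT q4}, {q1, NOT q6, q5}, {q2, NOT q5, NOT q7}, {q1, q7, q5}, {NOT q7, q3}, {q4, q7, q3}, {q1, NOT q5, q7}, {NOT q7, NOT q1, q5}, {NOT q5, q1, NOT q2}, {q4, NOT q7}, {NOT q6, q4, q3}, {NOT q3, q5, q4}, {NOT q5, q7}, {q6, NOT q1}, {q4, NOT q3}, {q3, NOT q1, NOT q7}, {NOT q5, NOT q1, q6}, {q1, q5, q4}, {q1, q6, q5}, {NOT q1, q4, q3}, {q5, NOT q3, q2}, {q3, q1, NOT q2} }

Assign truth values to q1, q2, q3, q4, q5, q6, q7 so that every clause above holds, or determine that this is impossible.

q1 ↦ true; q2 ↦ true; q3 ↦ false; q4 ↦ true; q5 ↦ false; q6 ↦ true; q7 ↦ false

Try q1 = true.
The clause (NOT q7) is unit, so q7 = false.
The clause (NOT q5) is unit, so q5 = false.
The clause (NOT q3) is unit, so q3 = false.
The clause (q4) is unit, so q4 = true.
The clause (q6) is unit, so q6 = true.
The clause (q2) is unit, so q2 = true.
All clauses are satisfied.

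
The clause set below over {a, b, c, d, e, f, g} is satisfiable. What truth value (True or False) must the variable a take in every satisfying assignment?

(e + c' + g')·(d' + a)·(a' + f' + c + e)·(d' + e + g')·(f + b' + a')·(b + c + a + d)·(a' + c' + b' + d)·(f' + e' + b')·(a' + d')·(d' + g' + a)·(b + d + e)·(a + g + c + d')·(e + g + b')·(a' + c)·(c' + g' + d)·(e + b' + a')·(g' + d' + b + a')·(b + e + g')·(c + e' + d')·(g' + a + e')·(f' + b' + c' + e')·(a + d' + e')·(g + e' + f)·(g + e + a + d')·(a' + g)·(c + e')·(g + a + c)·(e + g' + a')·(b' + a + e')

Suppose a = 1.
Unit clause (d') forces d = 0.
Unit clause (c) forces c = 1.
Unit clause (b') forces b = 0.
Unit clause (e) forces e = 1.
Unit clause (g') forces g = 0.
But (g) is also a unit clause — contradiction.
So every satisfying assignment has a = False.

False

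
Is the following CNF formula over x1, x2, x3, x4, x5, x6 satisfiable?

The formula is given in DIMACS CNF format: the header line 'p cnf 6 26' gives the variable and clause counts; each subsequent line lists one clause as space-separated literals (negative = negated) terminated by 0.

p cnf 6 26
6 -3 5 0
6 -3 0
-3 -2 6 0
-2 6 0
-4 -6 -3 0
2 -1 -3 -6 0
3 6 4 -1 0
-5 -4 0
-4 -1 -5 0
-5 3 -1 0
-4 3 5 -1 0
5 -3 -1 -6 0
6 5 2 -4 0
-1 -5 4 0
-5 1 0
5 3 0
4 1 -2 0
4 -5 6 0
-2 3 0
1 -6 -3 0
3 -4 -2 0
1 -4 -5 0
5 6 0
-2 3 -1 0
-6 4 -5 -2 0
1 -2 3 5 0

No, unsatisfiable

Branch on x6: set x6 = True.
Branch on x4: set x4 = False.
Branch on x1: set x1 = False.
The clause (¬x5) is unit, so x5 = False.
The clause (x3) is unit, so x3 = True.
But (¬x3) is also a unit clause — contradiction.
So x1 must be the other value — set x1 = True.
The clause (¬x5) is unit, so x5 = False.
The clause (¬x3) is unit, so x3 = False.
But (x3) is also a unit clause — contradiction.
Either choice for x1 ends in contradiction.
So x4 must be the other value — set x4 = True.
The clause (¬x3) is unit, so x3 = False.
The clause (¬x5) is unit, so x5 = False.
But (x5) is also a unit clause — contradiction.
Either choice for x4 ends in contradiction.
So x6 must be the other value — set x6 = False.
The clause (¬x3) is unit, so x3 = False.
The clause (¬x2) is unit, so x2 = False.
The clause (x5) is unit, so x5 = True.
The clause (¬x4) is unit, so x4 = False.
But (x4) is also a unit clause — contradiction.
Either choice for x6 ends in contradiction.
No assignment satisfies every clause.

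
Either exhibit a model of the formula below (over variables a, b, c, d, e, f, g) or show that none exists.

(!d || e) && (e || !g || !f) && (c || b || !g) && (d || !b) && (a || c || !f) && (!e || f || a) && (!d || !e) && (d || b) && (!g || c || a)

UNSATISFIABLE

Suppose d = false.
The clause (!b) is unit, so b = false.
That conflicts with the unit clause (b).
Undo d and try d = true.
The clause (e) is unit, so e = true.
That conflicts with the unit clause (!e).
Either choice for d ends in contradiction.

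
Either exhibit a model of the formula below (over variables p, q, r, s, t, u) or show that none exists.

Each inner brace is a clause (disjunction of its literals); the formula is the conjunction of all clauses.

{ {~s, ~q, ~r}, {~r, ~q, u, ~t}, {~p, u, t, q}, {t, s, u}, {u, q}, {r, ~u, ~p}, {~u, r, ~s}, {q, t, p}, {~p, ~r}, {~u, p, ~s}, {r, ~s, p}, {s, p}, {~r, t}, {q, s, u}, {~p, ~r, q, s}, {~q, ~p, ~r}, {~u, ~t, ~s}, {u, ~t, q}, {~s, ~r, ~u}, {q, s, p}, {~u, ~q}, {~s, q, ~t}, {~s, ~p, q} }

Branch on u: set u = 0.
Unit clause (q) forces q = 1.
Branch on s: set s = 1.
Unit clause (~r) forces r = 0.
Unit clause (p) forces p = 1.
Every clause is now satisfied; t is unconstrained.

p: 1; q: 1; r: 0; s: 1; t: 1; u: 0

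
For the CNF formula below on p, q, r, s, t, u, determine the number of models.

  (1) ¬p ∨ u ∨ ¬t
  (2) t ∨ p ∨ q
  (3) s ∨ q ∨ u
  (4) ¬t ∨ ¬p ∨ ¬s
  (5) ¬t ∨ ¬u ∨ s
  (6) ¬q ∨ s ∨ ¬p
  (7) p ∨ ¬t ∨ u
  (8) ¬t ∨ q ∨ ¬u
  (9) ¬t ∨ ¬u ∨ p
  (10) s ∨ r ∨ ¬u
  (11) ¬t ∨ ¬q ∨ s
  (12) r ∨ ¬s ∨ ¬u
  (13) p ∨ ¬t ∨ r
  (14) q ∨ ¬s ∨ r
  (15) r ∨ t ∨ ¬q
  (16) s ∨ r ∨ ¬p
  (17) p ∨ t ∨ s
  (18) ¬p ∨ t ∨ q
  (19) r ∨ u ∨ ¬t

There are 2^6 = 64 truth assignments over (p, q, r, s, t, u).
Split on u. With u = True, the clauses containing u are satisfied and ¬u drops from the rest; 2 of the 2^5 = 32 assignments to the other variables satisfy what remains.
With u = False, by the same count on the reduced clause set, 2 assignments work.
Total: 2 + 2 = 4.

4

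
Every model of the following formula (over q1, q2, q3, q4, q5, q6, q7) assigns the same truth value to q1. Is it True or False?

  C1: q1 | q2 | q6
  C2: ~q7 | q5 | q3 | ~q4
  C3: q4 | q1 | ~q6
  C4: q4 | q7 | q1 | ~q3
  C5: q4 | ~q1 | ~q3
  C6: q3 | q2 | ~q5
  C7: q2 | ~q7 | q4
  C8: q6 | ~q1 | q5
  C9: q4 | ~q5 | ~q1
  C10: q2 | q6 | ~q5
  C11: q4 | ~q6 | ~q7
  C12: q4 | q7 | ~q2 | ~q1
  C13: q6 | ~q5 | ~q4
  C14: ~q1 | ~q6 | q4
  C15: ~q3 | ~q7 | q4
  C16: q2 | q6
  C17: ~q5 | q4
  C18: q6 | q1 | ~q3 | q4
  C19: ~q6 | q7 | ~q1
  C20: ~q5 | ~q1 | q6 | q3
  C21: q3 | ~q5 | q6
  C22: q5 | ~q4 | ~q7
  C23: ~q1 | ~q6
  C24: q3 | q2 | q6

False

Suppose q1 = 1.
Unit clause (~q6) forces q6 = 0.
Unit clause (q5) forces q5 = 1.
Unit clause (q4) forces q4 = 1.
Now (~q4) is unsatisfied and unit — conflict.
So every satisfying assignment has q1 = False.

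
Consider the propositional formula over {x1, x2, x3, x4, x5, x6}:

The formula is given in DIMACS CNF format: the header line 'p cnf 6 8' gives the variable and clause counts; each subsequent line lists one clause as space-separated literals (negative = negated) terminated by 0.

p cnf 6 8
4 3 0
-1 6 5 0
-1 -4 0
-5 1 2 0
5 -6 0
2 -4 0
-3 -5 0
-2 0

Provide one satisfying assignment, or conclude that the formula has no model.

x1 ↦ False,  x2 ↦ False,  x3 ↦ True,  x4 ↦ False,  x5 ↦ False,  x6 ↦ False

From the singleton clause (¬x2), x2 = False.
From the singleton clause (¬x4), x4 = False.
From the singleton clause (x3), x3 = True.
From the singleton clause (¬x5), x5 = False.
From the singleton clause (¬x6), x6 = False.
From the singleton clause (¬x1), x1 = False.
Every clause now holds.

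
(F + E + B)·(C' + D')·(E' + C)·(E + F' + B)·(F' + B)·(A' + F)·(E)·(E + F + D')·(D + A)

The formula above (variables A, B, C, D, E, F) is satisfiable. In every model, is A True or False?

True

Suppose A = 0.
Unit clause (E) forces E = 1.
Unit clause (C) forces C = 1.
Unit clause (D') forces D = 0.
Now (D) is unsatisfied and unit — conflict.
So every satisfying assignment has A = True.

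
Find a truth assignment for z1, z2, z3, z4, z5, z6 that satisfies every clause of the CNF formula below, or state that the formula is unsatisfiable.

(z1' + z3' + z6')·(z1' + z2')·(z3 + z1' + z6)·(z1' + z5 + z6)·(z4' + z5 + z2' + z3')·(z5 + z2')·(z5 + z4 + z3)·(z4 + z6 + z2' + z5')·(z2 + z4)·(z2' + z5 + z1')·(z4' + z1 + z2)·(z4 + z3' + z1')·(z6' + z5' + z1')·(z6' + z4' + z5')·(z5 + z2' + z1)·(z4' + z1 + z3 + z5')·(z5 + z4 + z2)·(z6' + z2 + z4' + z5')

Case z1 = 1:
Unit clause (z2') forces z2 = 0.
Unit clause (z4) forces z4 = 1.
Case z3 = 1:
Unit clause (z6') forces z6 = 0.
Unit clause (z5) forces z5 = 1.
This assignment satisfies each clause.

z1 ↦ 1; z2 ↦ 0; z3 ↦ 1; z4 ↦ 1; z5 ↦ 1; z6 ↦ 0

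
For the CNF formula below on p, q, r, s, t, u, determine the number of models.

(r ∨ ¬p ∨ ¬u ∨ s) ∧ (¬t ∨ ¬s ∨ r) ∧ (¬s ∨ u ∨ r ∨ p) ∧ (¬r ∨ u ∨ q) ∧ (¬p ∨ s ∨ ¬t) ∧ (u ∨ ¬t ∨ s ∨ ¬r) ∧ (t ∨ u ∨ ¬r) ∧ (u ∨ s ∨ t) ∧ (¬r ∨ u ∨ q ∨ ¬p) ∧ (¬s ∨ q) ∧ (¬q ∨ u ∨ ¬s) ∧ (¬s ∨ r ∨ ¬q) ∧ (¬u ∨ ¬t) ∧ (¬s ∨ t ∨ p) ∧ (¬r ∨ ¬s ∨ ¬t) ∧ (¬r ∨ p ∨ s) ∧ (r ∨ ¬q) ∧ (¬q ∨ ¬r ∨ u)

There are 2^6 = 64 truth assignments over (p, q, r, s, t, u).
Split on r. With r = True, the clauses containing r are satisfied and ¬r drops from the rest; 3 of the 2^5 = 32 assignments to the other variables satisfy what remains.
With r = False, by the same count on the reduced clause set, 2 assignments work.
(One model: p=F, q=F, r=F, s=F, t=F, u=T.)
Total: 3 + 2 = 5.

5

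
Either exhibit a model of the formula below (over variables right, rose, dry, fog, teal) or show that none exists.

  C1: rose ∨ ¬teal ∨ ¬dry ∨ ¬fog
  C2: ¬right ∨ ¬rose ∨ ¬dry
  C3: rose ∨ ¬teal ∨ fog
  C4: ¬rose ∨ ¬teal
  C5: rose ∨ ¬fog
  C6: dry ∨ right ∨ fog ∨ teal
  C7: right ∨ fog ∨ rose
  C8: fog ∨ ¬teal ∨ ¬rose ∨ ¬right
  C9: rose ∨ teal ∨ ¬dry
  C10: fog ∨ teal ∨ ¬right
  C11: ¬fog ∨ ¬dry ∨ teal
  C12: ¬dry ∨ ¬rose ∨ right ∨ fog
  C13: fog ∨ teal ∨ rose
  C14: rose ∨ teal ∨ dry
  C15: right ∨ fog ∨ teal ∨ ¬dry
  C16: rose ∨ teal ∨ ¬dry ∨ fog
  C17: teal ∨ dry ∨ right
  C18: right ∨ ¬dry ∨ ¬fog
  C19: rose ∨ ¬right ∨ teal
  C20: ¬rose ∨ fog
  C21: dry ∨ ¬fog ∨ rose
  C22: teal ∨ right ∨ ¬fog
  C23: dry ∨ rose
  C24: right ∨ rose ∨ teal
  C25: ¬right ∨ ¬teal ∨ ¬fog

right=True; rose=True; dry=False; fog=True; teal=False

Branch on rose: set rose = True.
Unit clause (¬teal) forces teal = False.
Unit clause (fog) forces fog = True.
Unit clause (¬dry) forces dry = False.
Unit clause (right) forces right = True.
All clauses are satisfied.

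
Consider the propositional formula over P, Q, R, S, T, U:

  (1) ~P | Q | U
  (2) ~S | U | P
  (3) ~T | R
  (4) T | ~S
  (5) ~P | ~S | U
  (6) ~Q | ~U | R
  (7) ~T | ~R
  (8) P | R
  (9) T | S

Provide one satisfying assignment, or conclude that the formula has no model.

UNSATISFIABLE

Try T = 0.
(~S) alone gives S = 0.
Now (S) is unsatisfied and unit — conflict.
So T must be the other value — set T = 1.
(R) alone gives R = 1.
Now (~R) is unsatisfied and unit — conflict.
Neither T = 1 nor T = 0 works.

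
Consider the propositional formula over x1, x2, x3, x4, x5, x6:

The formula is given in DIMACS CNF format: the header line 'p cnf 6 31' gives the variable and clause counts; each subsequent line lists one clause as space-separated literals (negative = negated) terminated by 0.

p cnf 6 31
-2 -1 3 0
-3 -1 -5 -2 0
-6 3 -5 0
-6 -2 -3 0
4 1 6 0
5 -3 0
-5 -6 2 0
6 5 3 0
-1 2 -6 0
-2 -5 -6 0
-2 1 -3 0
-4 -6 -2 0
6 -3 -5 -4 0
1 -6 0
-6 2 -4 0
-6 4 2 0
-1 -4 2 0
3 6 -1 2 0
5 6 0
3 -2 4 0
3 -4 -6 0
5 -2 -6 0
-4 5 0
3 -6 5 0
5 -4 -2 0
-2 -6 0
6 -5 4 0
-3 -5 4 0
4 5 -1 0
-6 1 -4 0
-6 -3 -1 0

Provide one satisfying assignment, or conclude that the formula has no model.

Try x5 = True.
Try x6 = False.
From the singleton clause (x4), x4 = True.
From the singleton clause (¬x3), x3 = False.
Try x2 = False.
From the singleton clause (¬x1), x1 = False.
All clauses are satisfied.

x1=False; x2=False; x3=False; x4=True; x5=True; x6=False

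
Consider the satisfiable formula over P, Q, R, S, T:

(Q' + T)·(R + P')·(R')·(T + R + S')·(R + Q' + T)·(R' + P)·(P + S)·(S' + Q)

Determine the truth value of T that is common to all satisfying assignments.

True

Suppose T = 0.
Unit clause (Q') forces Q = 0.
Unit clause (R') forces R = 0.
Unit clause (P') forces P = 0.
Unit clause (S') forces S = 0.
But (S) is also a unit clause — contradiction.
So every satisfying assignment has T = True.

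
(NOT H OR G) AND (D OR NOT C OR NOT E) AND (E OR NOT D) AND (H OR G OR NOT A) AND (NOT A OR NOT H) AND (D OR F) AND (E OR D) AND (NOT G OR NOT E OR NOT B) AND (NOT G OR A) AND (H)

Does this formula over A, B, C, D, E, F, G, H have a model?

No

(H) alone gives H = true.
(G) alone gives G = true.
(NOT A) alone gives A = false.
Now (A) is unsatisfied and unit — conflict.
No assignment satisfies every clause.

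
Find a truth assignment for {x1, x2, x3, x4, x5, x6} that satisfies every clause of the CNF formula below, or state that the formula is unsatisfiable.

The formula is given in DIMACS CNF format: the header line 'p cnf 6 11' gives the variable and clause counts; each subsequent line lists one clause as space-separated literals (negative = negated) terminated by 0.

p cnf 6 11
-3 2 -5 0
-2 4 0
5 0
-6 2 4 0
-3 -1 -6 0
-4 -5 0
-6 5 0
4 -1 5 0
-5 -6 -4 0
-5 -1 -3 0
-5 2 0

UNSATISFIABLE

The clause (x5) is unit, so x5 = True.
The clause (¬x4) is unit, so x4 = False.
The clause (¬x2) is unit, so x2 = False.
Now (x2) is unsatisfied and unit — conflict.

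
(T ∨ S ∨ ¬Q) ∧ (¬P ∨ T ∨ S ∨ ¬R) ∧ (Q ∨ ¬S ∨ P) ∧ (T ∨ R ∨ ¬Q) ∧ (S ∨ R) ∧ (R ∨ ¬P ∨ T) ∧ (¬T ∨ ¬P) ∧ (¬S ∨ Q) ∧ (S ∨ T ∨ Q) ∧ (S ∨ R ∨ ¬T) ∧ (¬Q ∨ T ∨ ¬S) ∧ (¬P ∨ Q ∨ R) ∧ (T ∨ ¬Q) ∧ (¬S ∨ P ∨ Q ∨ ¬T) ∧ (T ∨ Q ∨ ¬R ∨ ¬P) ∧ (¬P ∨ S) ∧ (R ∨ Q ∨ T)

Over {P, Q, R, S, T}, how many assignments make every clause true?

There are 2^5 = 32 truth assignments over (P, Q, R, S, T).
Split on R. With R = True, the clauses containing R are satisfied and ¬R drops from the rest; 3 of the 2^4 = 16 assignments to the other variables satisfy what remains.
With R = False, by the same count on the reduced clause set, 1 assignment works.
Total: 3 + 1 = 4.

4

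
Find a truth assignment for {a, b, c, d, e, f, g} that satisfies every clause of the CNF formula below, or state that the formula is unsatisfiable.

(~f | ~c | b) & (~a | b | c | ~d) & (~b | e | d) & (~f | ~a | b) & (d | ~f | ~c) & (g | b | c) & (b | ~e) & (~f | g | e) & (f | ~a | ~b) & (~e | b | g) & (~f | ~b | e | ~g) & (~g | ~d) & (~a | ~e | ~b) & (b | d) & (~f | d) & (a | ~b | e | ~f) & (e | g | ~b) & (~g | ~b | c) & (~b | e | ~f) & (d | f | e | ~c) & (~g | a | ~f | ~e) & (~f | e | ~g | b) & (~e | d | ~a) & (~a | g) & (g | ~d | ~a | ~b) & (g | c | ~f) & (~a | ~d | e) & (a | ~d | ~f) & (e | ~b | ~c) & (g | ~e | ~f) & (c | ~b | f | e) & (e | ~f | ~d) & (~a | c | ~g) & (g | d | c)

a: 0,  b: 1,  c: 0,  d: 1,  e: 1,  f: 0,  g: 0

Try b = 1.
Try e = 1.
(~a) alone gives a = 0.
Try g = 0.
(~f) alone gives f = 0.
Try d = 1.
No clause remains; c is free.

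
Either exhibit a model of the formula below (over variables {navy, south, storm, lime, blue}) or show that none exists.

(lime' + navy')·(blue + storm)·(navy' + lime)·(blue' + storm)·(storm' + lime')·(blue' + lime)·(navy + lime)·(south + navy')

Try lime = 0.
The clause (navy') is unit, so navy = 0.
That conflicts with the unit clause (navy).
Undo lime and try lime = 1.
The clause (navy') is unit, so navy = 0.
The clause (storm') is unit, so storm = 0.
The clause (blue) is unit, so blue = 1.
That conflicts with the unit clause (blue').
Both values of lime lead to a conflict.

UNSATISFIABLE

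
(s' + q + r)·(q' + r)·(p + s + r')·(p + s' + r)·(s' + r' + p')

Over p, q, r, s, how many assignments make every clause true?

There are 2^4 = 16 truth assignments over (p, q, r, s).
Split on s. With s = 1, the clauses containing s are satisfied and s' drops from the rest; 2 of the 2^3 = 8 assignments to the other variables satisfy what remains.
With s = 0, by the same count on the reduced clause set, 4 assignments work.
(One model: p=F, q=F, r=F, s=F.)
Total: 2 + 4 = 6.

6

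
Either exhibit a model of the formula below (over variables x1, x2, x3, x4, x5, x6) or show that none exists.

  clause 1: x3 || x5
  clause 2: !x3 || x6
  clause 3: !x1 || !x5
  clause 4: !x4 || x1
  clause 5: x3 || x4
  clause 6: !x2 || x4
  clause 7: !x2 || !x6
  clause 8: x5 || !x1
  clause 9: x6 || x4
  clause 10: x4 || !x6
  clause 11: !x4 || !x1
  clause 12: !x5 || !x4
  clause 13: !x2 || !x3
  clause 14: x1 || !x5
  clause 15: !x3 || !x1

Case x3 = true:
The clause (x6) is unit, so x6 = true.
The clause (!x2) is unit, so x2 = false.
The clause (x4) is unit, so x4 = true.
The clause (x1) is unit, so x1 = true.
Now (!x1) is unsatisfied and unit — conflict.
Backtrack on x3: now try x3 = false.
The clause (x5) is unit, so x5 = true.
The clause (!x1) is unit, so x1 = false.
Now (x1) is unsatisfied and unit — conflict.
Both values of x3 lead to a conflict.

UNSATISFIABLE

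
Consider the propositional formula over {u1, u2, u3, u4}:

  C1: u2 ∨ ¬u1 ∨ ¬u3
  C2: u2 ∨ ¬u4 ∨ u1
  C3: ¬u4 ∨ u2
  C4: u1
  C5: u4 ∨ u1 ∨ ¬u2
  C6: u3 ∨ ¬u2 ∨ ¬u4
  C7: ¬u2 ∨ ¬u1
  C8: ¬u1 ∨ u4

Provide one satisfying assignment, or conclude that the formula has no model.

UNSATISFIABLE

Unit clause (u1) forces u1 = True.
Unit clause (¬u2) forces u2 = False.
Unit clause (¬u3) forces u3 = False.
Unit clause (¬u4) forces u4 = False.
That conflicts with the unit clause (u4).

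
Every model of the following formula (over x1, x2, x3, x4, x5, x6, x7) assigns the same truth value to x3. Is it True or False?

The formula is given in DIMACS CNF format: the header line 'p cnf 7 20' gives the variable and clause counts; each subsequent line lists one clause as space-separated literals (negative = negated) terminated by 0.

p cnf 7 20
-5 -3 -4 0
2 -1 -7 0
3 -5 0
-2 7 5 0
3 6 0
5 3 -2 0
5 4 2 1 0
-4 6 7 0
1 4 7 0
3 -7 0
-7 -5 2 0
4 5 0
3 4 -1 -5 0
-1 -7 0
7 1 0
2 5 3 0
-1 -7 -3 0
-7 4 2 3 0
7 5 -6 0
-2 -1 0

True

Suppose x3 = False.
The clause (¬x5) is unit, so x5 = False.
The clause (x6) is unit, so x6 = True.
The clause (¬x2) is unit, so x2 = False.
But (x2) is also a unit clause — contradiction.
So every satisfying assignment has x3 = True.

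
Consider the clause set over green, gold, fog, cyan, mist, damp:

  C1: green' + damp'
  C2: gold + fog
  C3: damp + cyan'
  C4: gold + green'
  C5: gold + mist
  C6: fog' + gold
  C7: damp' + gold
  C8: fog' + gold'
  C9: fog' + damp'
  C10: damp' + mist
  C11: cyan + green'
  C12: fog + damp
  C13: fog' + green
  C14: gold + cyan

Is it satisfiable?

Satisfiable

Branch on green: set green = 0.
From the singleton clause (fog'), fog = 0.
From the singleton clause (gold), gold = 1.
From the singleton clause (damp), damp = 1.
From the singleton clause (mist), mist = 1.
No clause remains; cyan is free.
A satisfying assignment: green: 0, gold: 1, fog: 0, cyan: 1, mist: 1, damp: 1.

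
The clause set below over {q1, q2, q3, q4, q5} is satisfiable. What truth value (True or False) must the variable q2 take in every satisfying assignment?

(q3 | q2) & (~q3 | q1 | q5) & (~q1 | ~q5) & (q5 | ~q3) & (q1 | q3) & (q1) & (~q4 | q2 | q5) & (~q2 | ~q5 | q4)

Suppose q2 = 0.
From the singleton clause (q3), q3 = 1.
From the singleton clause (q5), q5 = 1.
From the singleton clause (~q1), q1 = 0.
Now (q1) is unsatisfied and unit — conflict.
So every satisfying assignment has q2 = True.

True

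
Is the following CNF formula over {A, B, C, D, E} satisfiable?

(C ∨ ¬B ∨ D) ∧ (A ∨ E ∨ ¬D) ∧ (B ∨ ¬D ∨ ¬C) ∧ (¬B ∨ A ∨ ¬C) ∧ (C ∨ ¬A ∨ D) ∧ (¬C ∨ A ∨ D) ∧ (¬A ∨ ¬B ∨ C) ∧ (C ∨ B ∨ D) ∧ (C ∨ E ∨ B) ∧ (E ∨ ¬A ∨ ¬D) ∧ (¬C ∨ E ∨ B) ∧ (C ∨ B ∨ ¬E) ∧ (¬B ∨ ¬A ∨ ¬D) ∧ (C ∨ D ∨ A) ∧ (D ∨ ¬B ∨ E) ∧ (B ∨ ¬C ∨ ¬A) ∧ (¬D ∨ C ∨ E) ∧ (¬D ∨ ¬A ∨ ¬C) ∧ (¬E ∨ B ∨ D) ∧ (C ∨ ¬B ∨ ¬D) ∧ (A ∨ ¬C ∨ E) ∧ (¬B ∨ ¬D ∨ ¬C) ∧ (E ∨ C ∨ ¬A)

Branch on C: set C = True.
Branch on B: set B = True.
(A) alone gives A = True.
(¬D) alone gives D = False.
(E) alone gives E = True.
All clauses are satisfied.
A satisfying assignment: A=True, B=True, C=True, D=False, E=True.

Yes, satisfiable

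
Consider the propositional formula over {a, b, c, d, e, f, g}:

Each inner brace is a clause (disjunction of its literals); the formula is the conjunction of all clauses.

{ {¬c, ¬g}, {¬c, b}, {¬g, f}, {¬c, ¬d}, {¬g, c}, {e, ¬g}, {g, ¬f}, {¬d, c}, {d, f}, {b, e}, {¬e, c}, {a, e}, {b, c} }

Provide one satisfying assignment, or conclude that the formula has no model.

Suppose c = False.
(¬g) alone gives g = False.
(¬f) alone gives f = False.
(¬d) alone gives d = False.
That conflicts with the unit clause (d).
That branch fails; take c = True instead.
(¬g) alone gives g = False.
(b) alone gives b = True.
(¬d) alone gives d = False.
(¬f) alone gives f = False.
That conflicts with the unit clause (f).
Both values of c lead to a conflict.

UNSATISFIABLE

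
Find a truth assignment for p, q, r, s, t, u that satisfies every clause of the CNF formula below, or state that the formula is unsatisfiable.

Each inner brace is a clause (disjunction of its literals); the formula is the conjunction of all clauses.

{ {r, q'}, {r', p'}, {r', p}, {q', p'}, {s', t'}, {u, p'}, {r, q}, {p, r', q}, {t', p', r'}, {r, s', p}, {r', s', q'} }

Try r = 1.
The clause (p') is unit, so p = 0.
That conflicts with the unit clause (p).
That branch fails; take r = 0 instead.
The clause (q') is unit, so q = 0.
That conflicts with the unit clause (q).
Neither r = 1 nor r = 0 works.

UNSATISFIABLE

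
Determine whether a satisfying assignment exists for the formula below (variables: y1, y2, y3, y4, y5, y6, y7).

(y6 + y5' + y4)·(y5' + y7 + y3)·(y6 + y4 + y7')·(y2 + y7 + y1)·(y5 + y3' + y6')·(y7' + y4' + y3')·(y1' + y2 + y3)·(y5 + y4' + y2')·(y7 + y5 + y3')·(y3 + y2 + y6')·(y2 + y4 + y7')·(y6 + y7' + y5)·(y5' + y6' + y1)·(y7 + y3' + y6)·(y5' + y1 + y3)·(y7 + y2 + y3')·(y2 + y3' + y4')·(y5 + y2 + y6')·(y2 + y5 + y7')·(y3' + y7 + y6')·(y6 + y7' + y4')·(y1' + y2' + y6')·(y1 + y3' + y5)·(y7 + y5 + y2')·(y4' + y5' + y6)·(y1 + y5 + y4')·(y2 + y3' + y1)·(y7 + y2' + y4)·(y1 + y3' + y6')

Case y6 = 1:
Case y5 = 0:
From the singleton clause (y3'), y3 = 0.
From the singleton clause (y2), y2 = 1.
From the singleton clause (y4'), y4 = 0.
From the singleton clause (y1'), y1 = 0.
From the singleton clause (y7), y7 = 1.
All clauses are satisfied.
A satisfying assignment: y1: 0, y2: 1, y3: 0, y4: 0, y5: 0, y6: 1, y7: 1.

Satisfiable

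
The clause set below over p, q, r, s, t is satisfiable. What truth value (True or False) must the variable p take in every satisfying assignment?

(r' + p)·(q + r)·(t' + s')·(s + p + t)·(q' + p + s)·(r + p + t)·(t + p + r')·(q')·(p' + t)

True

Suppose p = 0.
Unit clause (r') forces r = 0.
Unit clause (q) forces q = 1.
Now (q') is unsatisfied and unit — conflict.
So every satisfying assignment has p = True.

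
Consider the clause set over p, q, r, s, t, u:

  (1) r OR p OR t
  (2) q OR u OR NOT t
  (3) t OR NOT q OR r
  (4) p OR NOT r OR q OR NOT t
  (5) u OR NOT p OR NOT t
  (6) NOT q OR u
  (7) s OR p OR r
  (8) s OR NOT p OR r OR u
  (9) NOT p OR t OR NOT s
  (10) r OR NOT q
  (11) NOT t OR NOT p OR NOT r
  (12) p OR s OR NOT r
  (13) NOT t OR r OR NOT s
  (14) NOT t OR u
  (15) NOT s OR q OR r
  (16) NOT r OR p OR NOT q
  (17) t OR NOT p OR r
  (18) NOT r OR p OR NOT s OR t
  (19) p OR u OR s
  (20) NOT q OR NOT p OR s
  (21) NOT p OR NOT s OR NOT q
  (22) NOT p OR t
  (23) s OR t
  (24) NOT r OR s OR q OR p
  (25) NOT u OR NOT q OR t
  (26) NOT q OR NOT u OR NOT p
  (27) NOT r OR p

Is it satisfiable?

Yes, satisfiable

Try q = false.
Try u = true.
Try s = false.
Unit clause (t) forces t = true.
Try p = true.
Unit clause (NOT r) forces r = false.
Every clause now holds.
A satisfying assignment: p ↦ true; q ↦ false; r ↦ false; s ↦ false; t ↦ true; u ↦ true.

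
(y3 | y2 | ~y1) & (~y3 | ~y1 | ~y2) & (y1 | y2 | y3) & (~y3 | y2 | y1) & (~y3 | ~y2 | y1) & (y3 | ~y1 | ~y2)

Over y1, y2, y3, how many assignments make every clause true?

2

There are 2^3 = 8 truth assignments over (y1, y2, y3).
Check each against the 6 clauses (columns in the order y1, y2, y3):
  F F F  ✗ fails (y1 | y2 | y3)
  F F T  ✗ fails (~y3 | y2 | y1)
  F T F  ✓ satisfies all
  F T T  ✗ fails (~y3 | ~y2 | y1)
  T F F  ✗ fails (y3 | y2 | ~y1)
  T F T  ✓ satisfies all
  T T F  ✗ fails (y3 | ~y1 | ~y2)
  T T T  ✗ fails (~y3 | ~y1 | ~y2)
2 of the 8 rows are models.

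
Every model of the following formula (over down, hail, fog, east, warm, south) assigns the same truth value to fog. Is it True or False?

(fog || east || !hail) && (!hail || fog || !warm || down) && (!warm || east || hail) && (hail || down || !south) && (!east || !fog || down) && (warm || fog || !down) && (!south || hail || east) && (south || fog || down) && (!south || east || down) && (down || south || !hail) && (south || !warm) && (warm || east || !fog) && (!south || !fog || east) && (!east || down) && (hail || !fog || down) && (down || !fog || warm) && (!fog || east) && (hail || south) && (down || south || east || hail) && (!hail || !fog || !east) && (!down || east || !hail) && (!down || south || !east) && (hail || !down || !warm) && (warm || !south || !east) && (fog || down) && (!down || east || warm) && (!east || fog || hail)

False

Suppose fog = true.
Unit clause (east) forces east = true.
Unit clause (down) forces down = true.
Unit clause (!hail) forces hail = false.
Unit clause (south) forces south = true.
Unit clause (!warm) forces warm = false.
Now (warm) is unsatisfied and unit — conflict.
So every satisfying assignment has fog = False.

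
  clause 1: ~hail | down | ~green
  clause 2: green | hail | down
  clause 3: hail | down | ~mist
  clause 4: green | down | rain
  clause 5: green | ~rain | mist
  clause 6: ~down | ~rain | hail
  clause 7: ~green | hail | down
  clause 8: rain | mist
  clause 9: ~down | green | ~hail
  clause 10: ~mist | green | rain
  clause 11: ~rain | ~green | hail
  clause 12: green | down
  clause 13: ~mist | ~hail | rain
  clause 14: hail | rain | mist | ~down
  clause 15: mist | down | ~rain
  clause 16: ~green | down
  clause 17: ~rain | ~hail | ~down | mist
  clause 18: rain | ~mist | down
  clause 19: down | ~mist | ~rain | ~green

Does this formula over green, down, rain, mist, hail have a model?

Yes

Case rain = 0:
(mist) alone gives mist = 1.
(green) alone gives green = 1.
(~hail) alone gives hail = 0.
(down) alone gives down = 1.
Every clause now holds.
A satisfying assignment: green=1,  down=1,  rain=0,  mist=1,  hail=0.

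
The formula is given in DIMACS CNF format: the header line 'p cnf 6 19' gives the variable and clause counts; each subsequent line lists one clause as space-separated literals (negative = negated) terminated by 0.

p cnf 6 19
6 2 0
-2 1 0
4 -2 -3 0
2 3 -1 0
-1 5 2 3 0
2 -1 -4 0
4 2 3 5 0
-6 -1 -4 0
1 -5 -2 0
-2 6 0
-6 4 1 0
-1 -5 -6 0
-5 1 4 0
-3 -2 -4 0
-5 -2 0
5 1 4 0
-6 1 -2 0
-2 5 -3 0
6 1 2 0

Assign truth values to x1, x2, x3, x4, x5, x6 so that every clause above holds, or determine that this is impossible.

x1=False; x2=False; x3=True; x4=True; x5=True; x6=True

Case x6 = True:
Case x2 = False:
Case x3 = True:
Case x1 = False:
Unit clause (x4) forces x4 = True.
No clause remains; x5 is free.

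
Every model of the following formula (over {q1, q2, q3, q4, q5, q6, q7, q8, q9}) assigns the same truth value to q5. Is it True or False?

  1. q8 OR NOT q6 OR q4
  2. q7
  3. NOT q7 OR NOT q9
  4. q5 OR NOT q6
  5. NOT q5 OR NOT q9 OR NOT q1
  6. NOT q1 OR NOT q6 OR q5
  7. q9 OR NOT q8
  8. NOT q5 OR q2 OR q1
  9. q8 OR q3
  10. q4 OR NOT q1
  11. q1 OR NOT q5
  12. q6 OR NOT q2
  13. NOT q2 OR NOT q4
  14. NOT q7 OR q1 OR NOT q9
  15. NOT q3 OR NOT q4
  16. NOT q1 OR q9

False

Suppose q5 = true.
From the singleton clause (q7), q7 = true.
From the singleton clause (NOT q9), q9 = false.
From the singleton clause (NOT q8), q8 = false.
From the singleton clause (q3), q3 = true.
From the singleton clause (q1), q1 = true.
That conflicts with the unit clause (NOT q1).
So every satisfying assignment has q5 = False.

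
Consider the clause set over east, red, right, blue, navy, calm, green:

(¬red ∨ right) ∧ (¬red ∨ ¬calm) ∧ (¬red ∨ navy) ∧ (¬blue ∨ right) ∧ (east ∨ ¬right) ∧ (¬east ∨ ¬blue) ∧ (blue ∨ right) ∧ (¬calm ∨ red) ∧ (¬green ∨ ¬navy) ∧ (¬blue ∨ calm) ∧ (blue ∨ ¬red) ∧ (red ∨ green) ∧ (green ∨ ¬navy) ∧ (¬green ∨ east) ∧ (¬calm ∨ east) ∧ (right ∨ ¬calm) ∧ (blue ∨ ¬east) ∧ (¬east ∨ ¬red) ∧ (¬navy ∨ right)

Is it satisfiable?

Case red = False:
From the singleton clause (¬calm), calm = False.
From the singleton clause (¬blue), blue = False.
From the singleton clause (right), right = True.
From the singleton clause (east), east = True.
Now (¬east) is unsatisfied and unit — conflict.
Undo red and try red = True.
From the singleton clause (right), right = True.
From the singleton clause (¬calm), calm = False.
From the singleton clause (navy), navy = True.
From the singleton clause (east), east = True.
Now (¬east) is unsatisfied and unit — conflict.
Either choice for red ends in contradiction.
No assignment satisfies every clause.

Unsatisfiable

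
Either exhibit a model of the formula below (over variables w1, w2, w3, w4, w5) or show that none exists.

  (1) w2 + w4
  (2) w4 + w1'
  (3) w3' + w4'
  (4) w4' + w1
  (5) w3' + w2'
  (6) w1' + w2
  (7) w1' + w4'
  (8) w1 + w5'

w1 ↦ 0; w2 ↦ 1; w3 ↦ 0; w4 ↦ 0; w5 ↦ 0

Case w2 = 1:
(w3') alone gives w3 = 0.
Case w4 = 0:
(w1') alone gives w1 = 0.
(w5') alone gives w5 = 0.
This assignment satisfies each clause.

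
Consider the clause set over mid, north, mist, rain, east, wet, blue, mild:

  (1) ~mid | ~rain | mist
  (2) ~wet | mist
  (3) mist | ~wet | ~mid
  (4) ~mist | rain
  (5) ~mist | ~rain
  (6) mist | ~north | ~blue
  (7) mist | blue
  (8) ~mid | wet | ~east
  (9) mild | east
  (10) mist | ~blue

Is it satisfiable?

Unsatisfiable

Suppose wet = 0.
Suppose mist = 0.
From the singleton clause (blue), blue = 1.
But (~blue) is also a unit clause — contradiction.
Backtrack on mist: now try mist = 1.
From the singleton clause (rain), rain = 1.
But (~rain) is also a unit clause — contradiction.
Neither mist = 1 nor mist = 0 works.
Backtrack on wet: now try wet = 1.
From the singleton clause (mist), mist = 1.
From the singleton clause (rain), rain = 1.
But (~rain) is also a unit clause — contradiction.
Neither wet = 1 nor wet = 0 works.
No assignment satisfies every clause.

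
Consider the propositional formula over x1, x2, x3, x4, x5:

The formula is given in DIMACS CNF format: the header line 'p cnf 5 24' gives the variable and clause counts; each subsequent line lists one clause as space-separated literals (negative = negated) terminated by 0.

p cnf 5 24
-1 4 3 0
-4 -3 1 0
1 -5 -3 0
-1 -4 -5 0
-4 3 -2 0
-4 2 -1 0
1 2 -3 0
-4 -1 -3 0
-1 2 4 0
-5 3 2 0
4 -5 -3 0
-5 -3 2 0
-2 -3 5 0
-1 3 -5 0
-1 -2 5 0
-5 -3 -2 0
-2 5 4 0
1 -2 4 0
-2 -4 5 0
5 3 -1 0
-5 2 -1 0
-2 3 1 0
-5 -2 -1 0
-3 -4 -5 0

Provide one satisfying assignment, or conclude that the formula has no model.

x1 ↦ False, x2 ↦ False, x3 ↦ False, x4 ↦ False, x5 ↦ False

Branch on x1: set x1 = False.
Branch on x4: set x4 = False.
(¬x2) alone gives x2 = False.
(¬x3) alone gives x3 = False.
(¬x5) alone gives x5 = False.
This assignment satisfies each clause.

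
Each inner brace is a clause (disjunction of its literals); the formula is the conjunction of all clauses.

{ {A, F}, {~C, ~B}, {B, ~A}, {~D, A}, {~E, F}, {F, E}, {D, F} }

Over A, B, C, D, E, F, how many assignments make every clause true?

There are 2^6 = 64 truth assignments over (A, B, C, D, E, F).
Split on F. With F = 1, the clauses containing F are satisfied and ~F drops from the rest; 10 of the 2^5 = 32 assignments to the other variables satisfy what remains.
With F = 0, by the same count on the reduced clause set, 0 assignments work.
(One model: A=F, B=F, C=F, D=F, E=F, F=T.)
Total: 10 + 0 = 10.

10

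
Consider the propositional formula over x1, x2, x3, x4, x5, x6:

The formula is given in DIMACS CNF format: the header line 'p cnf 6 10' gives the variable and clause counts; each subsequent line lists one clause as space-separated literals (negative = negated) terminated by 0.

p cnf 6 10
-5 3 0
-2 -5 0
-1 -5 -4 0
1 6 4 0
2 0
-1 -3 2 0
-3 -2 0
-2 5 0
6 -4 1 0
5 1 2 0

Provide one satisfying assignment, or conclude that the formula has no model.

Unit clause (x2) forces x2 = True.
Unit clause (¬x5) forces x5 = False.
But (x5) is also a unit clause — contradiction.

UNSATISFIABLE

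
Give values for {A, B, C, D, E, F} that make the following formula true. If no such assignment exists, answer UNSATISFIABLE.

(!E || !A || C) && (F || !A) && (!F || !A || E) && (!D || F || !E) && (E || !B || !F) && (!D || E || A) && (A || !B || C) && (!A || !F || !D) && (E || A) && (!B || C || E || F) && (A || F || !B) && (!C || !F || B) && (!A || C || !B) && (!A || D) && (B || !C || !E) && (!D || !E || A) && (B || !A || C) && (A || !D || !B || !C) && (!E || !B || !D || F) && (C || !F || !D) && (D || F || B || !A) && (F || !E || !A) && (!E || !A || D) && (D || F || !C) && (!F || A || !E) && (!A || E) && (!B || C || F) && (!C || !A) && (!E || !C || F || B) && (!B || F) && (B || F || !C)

A ↦ false; B ↦ false; C ↦ false; D ↦ false; E ↦ true; F ↦ false

Case F = false:
(!A) alone gives A = false.
(E) alone gives E = true.
(!D) alone gives D = false.
(!B) alone gives B = false.
(!C) alone gives C = false.
Every clause now holds.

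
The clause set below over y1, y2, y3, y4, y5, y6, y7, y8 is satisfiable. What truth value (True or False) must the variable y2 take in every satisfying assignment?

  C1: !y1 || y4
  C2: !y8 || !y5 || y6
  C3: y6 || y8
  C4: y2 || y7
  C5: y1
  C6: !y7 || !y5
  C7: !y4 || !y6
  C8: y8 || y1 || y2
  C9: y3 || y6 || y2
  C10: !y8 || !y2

Suppose y2 = true.
From the singleton clause (y1), y1 = true.
From the singleton clause (y4), y4 = true.
From the singleton clause (!y6), y6 = false.
From the singleton clause (y8), y8 = true.
That conflicts with the unit clause (!y8).
So every satisfying assignment has y2 = False.

False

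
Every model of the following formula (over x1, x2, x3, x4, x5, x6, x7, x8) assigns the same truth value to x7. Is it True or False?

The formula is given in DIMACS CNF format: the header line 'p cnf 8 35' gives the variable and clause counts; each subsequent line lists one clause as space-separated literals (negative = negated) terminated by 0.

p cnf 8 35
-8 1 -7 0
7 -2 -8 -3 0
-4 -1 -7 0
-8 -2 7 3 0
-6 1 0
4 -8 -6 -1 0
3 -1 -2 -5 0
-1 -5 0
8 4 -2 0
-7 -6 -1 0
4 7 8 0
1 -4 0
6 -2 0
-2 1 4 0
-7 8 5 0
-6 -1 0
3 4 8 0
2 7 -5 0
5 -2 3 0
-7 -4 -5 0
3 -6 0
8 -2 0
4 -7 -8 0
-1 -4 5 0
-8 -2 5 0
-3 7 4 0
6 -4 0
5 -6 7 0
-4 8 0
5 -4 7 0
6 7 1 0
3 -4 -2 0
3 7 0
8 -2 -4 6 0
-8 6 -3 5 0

True

Suppose x7 = False.
(x3) alone gives x3 = True.
(x4) alone gives x4 = True.
(x1) alone gives x1 = True.
(¬x5) alone gives x5 = False.
But (x5) is also a unit clause — contradiction.
So every satisfying assignment has x7 = True.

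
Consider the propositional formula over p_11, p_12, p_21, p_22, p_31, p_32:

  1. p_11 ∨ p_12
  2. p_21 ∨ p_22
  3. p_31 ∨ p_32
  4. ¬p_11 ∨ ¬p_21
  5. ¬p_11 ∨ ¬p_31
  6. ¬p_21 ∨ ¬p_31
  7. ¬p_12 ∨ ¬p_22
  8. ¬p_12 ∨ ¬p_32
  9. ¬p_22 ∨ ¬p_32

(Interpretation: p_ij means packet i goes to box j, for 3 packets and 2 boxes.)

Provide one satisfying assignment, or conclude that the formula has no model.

Case p_11 = True:
The clause (¬p_21) is unit, so p_21 = False.
The clause (p_22) is unit, so p_22 = True.
The clause (¬p_31) is unit, so p_31 = False.
The clause (p_32) is unit, so p_32 = True.
Now (¬p_32) is unsatisfied and unit — conflict.
So p_11 must be the other value — set p_11 = False.
The clause (p_12) is unit, so p_12 = True.
The clause (¬p_22) is unit, so p_22 = False.
The clause (p_21) is unit, so p_21 = True.
The clause (¬p_31) is unit, so p_31 = False.
The clause (p_32) is unit, so p_32 = True.
Now (¬p_32) is unsatisfied and unit — conflict.
Both values of p_11 lead to a conflict.

UNSATISFIABLE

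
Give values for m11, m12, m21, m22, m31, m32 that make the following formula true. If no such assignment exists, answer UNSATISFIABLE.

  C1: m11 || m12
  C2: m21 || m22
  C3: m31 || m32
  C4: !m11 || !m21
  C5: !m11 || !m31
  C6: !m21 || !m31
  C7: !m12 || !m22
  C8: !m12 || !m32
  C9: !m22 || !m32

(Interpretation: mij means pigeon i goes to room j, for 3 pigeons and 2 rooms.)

Branch on m11: set m11 = true.
(!m21) alone gives m21 = false.
(m22) alone gives m22 = true.
(!m31) alone gives m31 = false.
(m32) alone gives m32 = true.
That conflicts with the unit clause (!m32).
So m11 must be the other value — set m11 = false.
(m12) alone gives m12 = true.
(!m22) alone gives m22 = false.
(m21) alone gives m21 = true.
(!m31) alone gives m31 = false.
(m32) alone gives m32 = true.
That conflicts with the unit clause (!m32).
Both values of m11 lead to a conflict.

UNSATISFIABLE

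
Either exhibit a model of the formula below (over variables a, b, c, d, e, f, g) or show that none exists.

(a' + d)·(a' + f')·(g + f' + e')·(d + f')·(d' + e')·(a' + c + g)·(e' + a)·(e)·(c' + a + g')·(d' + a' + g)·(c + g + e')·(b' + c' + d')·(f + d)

UNSATISFIABLE

Unit clause (e) forces e = 1.
Unit clause (d') forces d = 0.
Unit clause (a') forces a = 0.
That conflicts with the unit clause (a).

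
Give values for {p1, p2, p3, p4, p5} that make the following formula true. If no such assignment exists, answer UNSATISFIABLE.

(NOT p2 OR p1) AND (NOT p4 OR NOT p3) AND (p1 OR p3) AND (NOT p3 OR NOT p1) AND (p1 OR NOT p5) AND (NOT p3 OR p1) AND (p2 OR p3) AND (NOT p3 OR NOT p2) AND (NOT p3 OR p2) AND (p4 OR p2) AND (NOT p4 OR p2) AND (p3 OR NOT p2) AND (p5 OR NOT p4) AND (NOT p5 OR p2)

UNSATISFIABLE

Case p2 = false:
(p3) alone gives p3 = true.
That conflicts with the unit clause (NOT p3).
That branch fails; take p2 = true instead.
(p1) alone gives p1 = true.
(NOT p3) alone gives p3 = false.
That conflicts with the unit clause (p3).
Both values of p2 lead to a conflict.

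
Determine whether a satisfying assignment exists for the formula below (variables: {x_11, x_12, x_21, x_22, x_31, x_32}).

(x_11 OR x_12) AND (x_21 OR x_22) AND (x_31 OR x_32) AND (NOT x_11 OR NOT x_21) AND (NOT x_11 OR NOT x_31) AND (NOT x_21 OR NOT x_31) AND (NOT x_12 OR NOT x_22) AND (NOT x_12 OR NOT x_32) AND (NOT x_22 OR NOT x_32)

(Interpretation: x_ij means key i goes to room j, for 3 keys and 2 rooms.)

Suppose x_11 = true.
(NOT x_21) alone gives x_21 = false.
(x_22) alone gives x_22 = true.
(NOT x_31) alone gives x_31 = false.
(x_32) alone gives x_32 = true.
Now (NOT x_32) is unsatisfied and unit — conflict.
Undo x_11 and try x_11 = false.
(x_12) alone gives x_12 = true.
(NOT x_22) alone gives x_22 = false.
(x_21) alone gives x_21 = true.
(NOT x_31) alone gives x_31 = false.
(x_32) alone gives x_32 = true.
Now (NOT x_32) is unsatisfied and unit — conflict.
Both values of x_11 lead to a conflict.
No assignment satisfies every clause.

No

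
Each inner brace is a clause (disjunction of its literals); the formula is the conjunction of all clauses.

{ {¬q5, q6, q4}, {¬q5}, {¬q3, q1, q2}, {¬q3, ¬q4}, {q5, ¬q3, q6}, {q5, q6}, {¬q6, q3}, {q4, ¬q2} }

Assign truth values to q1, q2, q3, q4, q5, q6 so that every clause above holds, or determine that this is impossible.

q1 ↦ True; q2 ↦ False; q3 ↦ True; q4 ↦ False; q5 ↦ False; q6 ↦ True

Unit clause (¬q5) forces q5 = False.
Unit clause (q6) forces q6 = True.
Unit clause (q3) forces q3 = True.
Unit clause (¬q4) forces q4 = False.
Unit clause (¬q2) forces q2 = False.
Unit clause (q1) forces q1 = True.
All clauses are satisfied.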